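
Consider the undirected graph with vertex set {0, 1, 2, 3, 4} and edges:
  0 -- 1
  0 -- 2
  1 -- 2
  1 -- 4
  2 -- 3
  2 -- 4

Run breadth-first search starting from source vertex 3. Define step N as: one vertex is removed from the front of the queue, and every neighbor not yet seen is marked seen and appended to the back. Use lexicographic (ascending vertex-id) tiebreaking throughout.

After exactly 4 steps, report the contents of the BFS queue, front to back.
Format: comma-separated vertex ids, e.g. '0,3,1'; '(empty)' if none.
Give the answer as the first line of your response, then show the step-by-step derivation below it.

4

step 1: dequeue 3; queue=[2]; order=3
step 2: dequeue 2; queue=[0,1,4]; order=3,2
step 3: dequeue 0; queue=[1,4]; order=3,2,0
step 4: dequeue 1; queue=[4]; order=3,2,0,1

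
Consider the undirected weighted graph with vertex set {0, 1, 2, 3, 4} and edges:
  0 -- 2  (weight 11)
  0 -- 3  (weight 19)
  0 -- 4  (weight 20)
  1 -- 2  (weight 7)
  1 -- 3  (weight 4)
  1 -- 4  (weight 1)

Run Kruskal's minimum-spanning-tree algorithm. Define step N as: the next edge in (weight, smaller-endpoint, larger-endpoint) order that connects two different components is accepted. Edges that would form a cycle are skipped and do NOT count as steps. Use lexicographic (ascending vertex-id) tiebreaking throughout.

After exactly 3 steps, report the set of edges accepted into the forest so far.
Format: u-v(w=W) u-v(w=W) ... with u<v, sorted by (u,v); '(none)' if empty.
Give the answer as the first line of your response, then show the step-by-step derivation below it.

1-2(w=7) 1-3(w=4) 1-4(w=1)

step 1: add edge 1-4 (w=1); MST = {1-4(w=1)}
step 2: add edge 1-3 (w=4); MST = {1-3(w=4) 1-4(w=1)}
step 3: add edge 1-2 (w=7); MST = {1-2(w=7) 1-3(w=4) 1-4(w=1)}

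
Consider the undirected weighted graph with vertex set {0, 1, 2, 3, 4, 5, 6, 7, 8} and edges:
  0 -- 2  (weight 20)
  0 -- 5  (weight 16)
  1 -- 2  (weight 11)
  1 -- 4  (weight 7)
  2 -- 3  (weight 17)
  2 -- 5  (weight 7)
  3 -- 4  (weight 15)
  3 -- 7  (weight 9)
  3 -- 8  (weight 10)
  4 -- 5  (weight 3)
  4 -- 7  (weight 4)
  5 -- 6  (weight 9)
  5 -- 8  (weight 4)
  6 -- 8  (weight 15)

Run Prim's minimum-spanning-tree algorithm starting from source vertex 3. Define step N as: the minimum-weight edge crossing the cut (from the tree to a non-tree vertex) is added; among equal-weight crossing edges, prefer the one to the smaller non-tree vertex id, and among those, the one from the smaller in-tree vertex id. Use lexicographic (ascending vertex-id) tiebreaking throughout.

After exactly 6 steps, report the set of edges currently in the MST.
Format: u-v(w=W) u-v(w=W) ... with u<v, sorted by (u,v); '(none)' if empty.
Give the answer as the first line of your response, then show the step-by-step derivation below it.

1-4(w=7) 2-5(w=7) 3-7(w=9) 4-5(w=3) 4-7(w=4) 5-8(w=4)

step 1: add edge 3-7 (w=9); MST = {3-7(w=9)}
step 2: add edge 4-7 (w=4); MST = {3-7(w=9) 4-7(w=4)}
step 3: add edge 4-5 (w=3); MST = {3-7(w=9) 4-5(w=3) 4-7(w=4)}
step 4: add edge 5-8 (w=4); MST = {3-7(w=9) 4-5(w=3) 4-7(w=4) 5-8(w=4)}
step 5: add edge 1-4 (w=7); MST = {1-4(w=7) 3-7(w=9) 4-5(w=3) 4-7(w=4) 5-8(w=4)}
step 6: add edge 2-5 (w=7); MST = {1-4(w=7) 2-5(w=7) 3-7(w=9) 4-5(w=3) 4-7(w=4) 5-8(w=4)}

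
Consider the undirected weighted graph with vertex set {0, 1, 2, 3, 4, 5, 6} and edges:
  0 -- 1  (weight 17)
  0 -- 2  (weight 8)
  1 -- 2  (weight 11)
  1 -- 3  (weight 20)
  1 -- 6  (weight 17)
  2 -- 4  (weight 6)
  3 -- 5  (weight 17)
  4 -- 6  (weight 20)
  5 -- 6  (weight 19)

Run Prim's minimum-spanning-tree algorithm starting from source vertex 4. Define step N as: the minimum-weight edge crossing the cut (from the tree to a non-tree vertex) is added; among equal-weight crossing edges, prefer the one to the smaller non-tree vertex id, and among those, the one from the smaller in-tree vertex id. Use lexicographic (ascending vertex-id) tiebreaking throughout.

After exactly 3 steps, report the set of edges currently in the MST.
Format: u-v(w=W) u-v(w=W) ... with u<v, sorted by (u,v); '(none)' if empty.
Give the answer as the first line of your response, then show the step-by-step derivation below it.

0-2(w=8) 1-2(w=11) 2-4(w=6)

step 1: add edge 2-4 (w=6); MST = {2-4(w=6)}
step 2: add edge 0-2 (w=8); MST = {0-2(w=8) 2-4(w=6)}
step 3: add edge 1-2 (w=11); MST = {0-2(w=8) 1-2(w=11) 2-4(w=6)}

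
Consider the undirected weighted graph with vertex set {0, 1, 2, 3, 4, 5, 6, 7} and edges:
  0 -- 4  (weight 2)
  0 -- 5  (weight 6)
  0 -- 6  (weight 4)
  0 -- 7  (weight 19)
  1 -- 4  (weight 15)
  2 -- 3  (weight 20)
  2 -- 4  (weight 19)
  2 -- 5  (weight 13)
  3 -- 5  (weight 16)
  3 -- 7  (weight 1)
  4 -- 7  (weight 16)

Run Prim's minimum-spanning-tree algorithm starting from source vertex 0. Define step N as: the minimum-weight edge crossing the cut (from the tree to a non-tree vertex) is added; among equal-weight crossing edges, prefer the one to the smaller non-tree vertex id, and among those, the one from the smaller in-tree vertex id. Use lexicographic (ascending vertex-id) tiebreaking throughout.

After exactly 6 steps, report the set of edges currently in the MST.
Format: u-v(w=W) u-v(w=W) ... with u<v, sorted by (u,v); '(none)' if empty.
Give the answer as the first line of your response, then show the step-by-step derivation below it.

0-4(w=2) 0-5(w=6) 0-6(w=4) 1-4(w=15) 2-5(w=13) 3-5(w=16)

step 1: add edge 0-4 (w=2); MST = {0-4(w=2)}
step 2: add edge 0-6 (w=4); MST = {0-4(w=2) 0-6(w=4)}
step 3: add edge 0-5 (w=6); MST = {0-4(w=2) 0-5(w=6) 0-6(w=4)}
step 4: add edge 2-5 (w=13); MST = {0-4(w=2) 0-5(w=6) 0-6(w=4) 2-5(w=13)}
step 5: add edge 1-4 (w=15); MST = {0-4(w=2) 0-5(w=6) 0-6(w=4) 1-4(w=15) 2-5(w=13)}
step 6: add edge 3-5 (w=16); MST = {0-4(w=2) 0-5(w=6) 0-6(w=4) 1-4(w=15) 2-5(w=13) 3-5(w=16)}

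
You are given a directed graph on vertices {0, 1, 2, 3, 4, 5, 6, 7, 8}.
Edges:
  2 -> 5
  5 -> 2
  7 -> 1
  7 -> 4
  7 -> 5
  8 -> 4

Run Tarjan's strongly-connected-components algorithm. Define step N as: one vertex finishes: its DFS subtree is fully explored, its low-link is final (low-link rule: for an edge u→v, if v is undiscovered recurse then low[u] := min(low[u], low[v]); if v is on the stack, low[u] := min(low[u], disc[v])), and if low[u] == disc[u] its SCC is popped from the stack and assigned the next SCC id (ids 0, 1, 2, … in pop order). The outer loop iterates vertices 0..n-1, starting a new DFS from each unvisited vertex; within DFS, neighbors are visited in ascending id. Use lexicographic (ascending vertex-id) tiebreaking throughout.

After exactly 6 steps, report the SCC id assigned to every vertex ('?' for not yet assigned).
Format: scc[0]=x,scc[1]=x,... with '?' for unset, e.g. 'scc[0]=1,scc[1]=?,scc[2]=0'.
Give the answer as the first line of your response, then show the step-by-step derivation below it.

scc[0]=0,scc[1]=1,scc[2]=2,scc[3]=3,scc[4]=4,scc[5]=2,scc[6]=?,scc[7]=?,scc[8]=?

step 1: low=(low[0]=0,low[1]=?,low[2]=?,low[3]=?,low[4]=?,low[5]=?,low[6]=?,low[7]=?,low[8]=?); scc=(scc[0]=0,scc[1]=?,scc[2]=?,scc[3]=?,scc[4]=?,scc[5]=?,scc[6]=?,scc[7]=?,scc[8]=?)
step 2: low=(low[0]=0,low[1]=1,low[2]=?,low[3]=?,low[4]=?,low[5]=?,low[6]=?,low[7]=?,low[8]=?); scc=(scc[0]=0,scc[1]=1,scc[2]=?,scc[3]=?,scc[4]=?,scc[5]=?,scc[6]=?,scc[7]=?,scc[8]=?)
step 3: low=(low[0]=0,low[1]=1,low[2]=2,low[3]=?,low[4]=?,low[5]=2,low[6]=?,low[7]=?,low[8]=?); scc=(scc[0]=0,scc[1]=1,scc[2]=?,scc[3]=?,scc[4]=?,scc[5]=?,scc[6]=?,scc[7]=?,scc[8]=?)
step 4: low=(low[0]=0,low[1]=1,low[2]=2,low[3]=?,low[4]=?,low[5]=2,low[6]=?,low[7]=?,low[8]=?); scc=(scc[0]=0,scc[1]=1,scc[2]=2,scc[3]=?,scc[4]=?,scc[5]=2,scc[6]=?,scc[7]=?,scc[8]=?)
step 5: low=(low[0]=0,low[1]=1,low[2]=2,low[3]=4,low[4]=?,low[5]=2,low[6]=?,low[7]=?,low[8]=?); scc=(scc[0]=0,scc[1]=1,scc[2]=2,scc[3]=3,scc[4]=?,scc[5]=2,scc[6]=?,scc[7]=?,scc[8]=?)
step 6: low=(low[0]=0,low[1]=1,low[2]=2,low[3]=4,low[4]=5,low[5]=2,low[6]=?,low[7]=?,low[8]=?); scc=(scc[0]=0,scc[1]=1,scc[2]=2,scc[3]=3,scc[4]=4,scc[5]=2,scc[6]=?,scc[7]=?,scc[8]=?)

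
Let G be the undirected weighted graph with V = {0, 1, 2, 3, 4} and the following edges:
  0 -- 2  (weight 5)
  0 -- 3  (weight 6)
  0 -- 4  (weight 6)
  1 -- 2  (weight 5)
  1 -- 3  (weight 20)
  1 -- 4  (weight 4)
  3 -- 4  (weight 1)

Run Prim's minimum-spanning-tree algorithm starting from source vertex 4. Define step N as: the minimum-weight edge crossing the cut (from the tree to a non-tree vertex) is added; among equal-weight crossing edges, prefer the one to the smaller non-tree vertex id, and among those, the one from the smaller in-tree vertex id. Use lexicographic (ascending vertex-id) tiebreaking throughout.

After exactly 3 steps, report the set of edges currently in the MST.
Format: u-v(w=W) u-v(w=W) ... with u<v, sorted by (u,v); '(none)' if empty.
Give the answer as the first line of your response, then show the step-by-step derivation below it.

1-2(w=5) 1-4(w=4) 3-4(w=1)

step 1: add edge 3-4 (w=1); MST = {3-4(w=1)}
step 2: add edge 1-4 (w=4); MST = {1-4(w=4) 3-4(w=1)}
step 3: add edge 1-2 (w=5); MST = {1-2(w=5) 1-4(w=4) 3-4(w=1)}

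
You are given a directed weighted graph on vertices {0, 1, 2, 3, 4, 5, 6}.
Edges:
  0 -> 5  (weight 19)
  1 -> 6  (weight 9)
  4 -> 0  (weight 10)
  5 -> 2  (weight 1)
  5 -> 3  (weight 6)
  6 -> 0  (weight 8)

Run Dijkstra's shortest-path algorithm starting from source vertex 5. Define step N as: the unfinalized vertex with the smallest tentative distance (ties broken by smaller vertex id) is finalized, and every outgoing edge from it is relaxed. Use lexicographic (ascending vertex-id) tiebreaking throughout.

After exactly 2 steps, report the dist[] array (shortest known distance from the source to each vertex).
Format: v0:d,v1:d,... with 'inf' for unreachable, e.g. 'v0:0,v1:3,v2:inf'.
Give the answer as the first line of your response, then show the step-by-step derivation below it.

v0:inf,v1:inf,v2:1,v3:6,v4:inf,v5:0,v6:inf

step 1: dist = v0:inf,v1:inf,v2:1,v3:6,v4:inf,v5:0,v6:inf
step 2: dist = v0:inf,v1:inf,v2:1,v3:6,v4:inf,v5:0,v6:inf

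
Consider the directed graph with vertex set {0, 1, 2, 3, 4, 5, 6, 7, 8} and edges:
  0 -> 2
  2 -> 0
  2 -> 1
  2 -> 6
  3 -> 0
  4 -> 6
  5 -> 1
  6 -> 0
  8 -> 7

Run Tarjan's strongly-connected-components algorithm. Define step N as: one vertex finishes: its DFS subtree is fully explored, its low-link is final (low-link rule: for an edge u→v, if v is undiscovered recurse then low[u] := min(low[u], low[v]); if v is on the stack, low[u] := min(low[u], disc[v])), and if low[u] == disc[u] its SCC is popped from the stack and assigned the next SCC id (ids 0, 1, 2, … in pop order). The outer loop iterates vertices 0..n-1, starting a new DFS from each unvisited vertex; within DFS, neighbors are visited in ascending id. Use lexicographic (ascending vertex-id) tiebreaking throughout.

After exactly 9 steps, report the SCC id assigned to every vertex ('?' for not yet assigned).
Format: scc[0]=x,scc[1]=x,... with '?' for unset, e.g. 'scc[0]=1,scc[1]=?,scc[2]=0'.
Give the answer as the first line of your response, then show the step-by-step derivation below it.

scc[0]=1,scc[1]=0,scc[2]=1,scc[3]=2,scc[4]=3,scc[5]=4,scc[6]=1,scc[7]=5,scc[8]=6

step 1: low=(low[0]=0,low[1]=2,low[2]=0,low[3]=?,low[4]=?,low[5]=?,low[6]=?,low[7]=?,low[8]=?); scc=(scc[0]=?,scc[1]=0,scc[2]=?,scc[3]=?,scc[4]=?,scc[5]=?,scc[6]=?,scc[7]=?,scc[8]=?)
step 2: low=(low[0]=0,low[1]=2,low[2]=0,low[3]=?,low[4]=?,low[5]=?,low[6]=0,low[7]=?,low[8]=?); scc=(scc[0]=?,scc[1]=0,scc[2]=?,scc[3]=?,scc[4]=?,scc[5]=?,scc[6]=?,scc[7]=?,scc[8]=?)
step 3: low=(low[0]=0,low[1]=2,low[2]=0,low[3]=?,low[4]=?,low[5]=?,low[6]=0,low[7]=?,low[8]=?); scc=(scc[0]=?,scc[1]=0,scc[2]=?,scc[3]=?,scc[4]=?,scc[5]=?,scc[6]=?,scc[7]=?,scc[8]=?)
step 4: low=(low[0]=0,low[1]=2,low[2]=0,low[3]=?,low[4]=?,low[5]=?,low[6]=0,low[7]=?,low[8]=?); scc=(scc[0]=1,scc[1]=0,scc[2]=1,scc[3]=?,scc[4]=?,scc[5]=?,scc[6]=1,scc[7]=?,scc[8]=?)
step 5: low=(low[0]=0,low[1]=2,low[2]=0,low[3]=4,low[4]=?,low[5]=?,low[6]=0,low[7]=?,low[8]=?); scc=(scc[0]=1,scc[1]=0,scc[2]=1,scc[3]=2,scc[4]=?,scc[5]=?,scc[6]=1,scc[7]=?,scc[8]=?)
step 6: low=(low[0]=0,low[1]=2,low[2]=0,low[3]=4,low[4]=5,low[5]=?,low[6]=0,low[7]=?,low[8]=?); scc=(scc[0]=1,scc[1]=0,scc[2]=1,scc[3]=2,scc[4]=3,scc[5]=?,scc[6]=1,scc[7]=?,scc[8]=?)
step 7: low=(low[0]=0,low[1]=2,low[2]=0,low[3]=4,low[4]=5,low[5]=6,low[6]=0,low[7]=?,low[8]=?); scc=(scc[0]=1,scc[1]=0,scc[2]=1,scc[3]=2,scc[4]=3,scc[5]=4,scc[6]=1,scc[7]=?,scc[8]=?)
step 8: low=(low[0]=0,low[1]=2,low[2]=0,low[3]=4,low[4]=5,low[5]=6,low[6]=0,low[7]=7,low[8]=?); scc=(scc[0]=1,scc[1]=0,scc[2]=1,scc[3]=2,scc[4]=3,scc[5]=4,scc[6]=1,scc[7]=5,scc[8]=?)
step 9: low=(low[0]=0,low[1]=2,low[2]=0,low[3]=4,low[4]=5,low[5]=6,low[6]=0,low[7]=7,low[8]=8); scc=(scc[0]=1,scc[1]=0,scc[2]=1,scc[3]=2,scc[4]=3,scc[5]=4,scc[6]=1,scc[7]=5,scc[8]=6)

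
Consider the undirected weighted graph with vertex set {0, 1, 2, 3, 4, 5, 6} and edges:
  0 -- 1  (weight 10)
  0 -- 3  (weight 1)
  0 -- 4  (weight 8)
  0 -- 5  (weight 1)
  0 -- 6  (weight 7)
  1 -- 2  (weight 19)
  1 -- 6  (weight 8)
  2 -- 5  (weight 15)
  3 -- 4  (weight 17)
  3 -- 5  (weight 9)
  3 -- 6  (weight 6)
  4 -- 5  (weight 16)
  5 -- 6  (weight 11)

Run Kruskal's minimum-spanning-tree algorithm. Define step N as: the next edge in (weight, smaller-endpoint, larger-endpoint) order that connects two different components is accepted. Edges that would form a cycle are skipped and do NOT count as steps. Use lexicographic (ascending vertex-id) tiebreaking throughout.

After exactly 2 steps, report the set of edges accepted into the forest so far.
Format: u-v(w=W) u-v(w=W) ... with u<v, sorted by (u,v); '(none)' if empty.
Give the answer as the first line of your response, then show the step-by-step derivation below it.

0-3(w=1) 0-5(w=1)

step 1: add edge 0-3 (w=1); MST = {0-3(w=1)}
step 2: add edge 0-5 (w=1); MST = {0-3(w=1) 0-5(w=1)}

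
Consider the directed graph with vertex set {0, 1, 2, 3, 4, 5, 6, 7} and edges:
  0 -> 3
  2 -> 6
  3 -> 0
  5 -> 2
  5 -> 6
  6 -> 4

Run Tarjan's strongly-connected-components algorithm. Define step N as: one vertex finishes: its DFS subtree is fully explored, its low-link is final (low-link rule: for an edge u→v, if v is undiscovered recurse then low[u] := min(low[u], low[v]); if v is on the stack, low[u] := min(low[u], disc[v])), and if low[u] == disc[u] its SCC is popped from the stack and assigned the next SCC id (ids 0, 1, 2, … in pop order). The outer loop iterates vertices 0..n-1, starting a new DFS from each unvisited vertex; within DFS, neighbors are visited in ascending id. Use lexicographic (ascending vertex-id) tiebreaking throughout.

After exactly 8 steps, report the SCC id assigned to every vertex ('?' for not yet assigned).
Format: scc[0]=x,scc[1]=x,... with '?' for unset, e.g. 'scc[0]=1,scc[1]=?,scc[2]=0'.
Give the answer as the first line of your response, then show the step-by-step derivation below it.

scc[0]=0,scc[1]=1,scc[2]=4,scc[3]=0,scc[4]=2,scc[5]=5,scc[6]=3,scc[7]=6

step 1: low=(low[0]=0,low[1]=?,low[2]=?,low[3]=0,low[4]=?,low[5]=?,low[6]=?,low[7]=?); scc=(scc[0]=?,scc[1]=?,scc[2]=?,scc[3]=?,scc[4]=?,scc[5]=?,scc[6]=?,scc[7]=?)
step 2: low=(low[0]=0,low[1]=?,low[2]=?,low[3]=0,low[4]=?,low[5]=?,low[6]=?,low[7]=?); scc=(scc[0]=0,scc[1]=?,scc[2]=?,scc[3]=0,scc[4]=?,scc[5]=?,scc[6]=?,scc[7]=?)
step 3: low=(low[0]=0,low[1]=2,low[2]=?,low[3]=0,low[4]=?,low[5]=?,low[6]=?,low[7]=?); scc=(scc[0]=0,scc[1]=1,scc[2]=?,scc[3]=0,scc[4]=?,scc[5]=?,scc[6]=?,scc[7]=?)
step 4: low=(low[0]=0,low[1]=2,low[2]=3,low[3]=0,low[4]=5,low[5]=?,low[6]=4,low[7]=?); scc=(scc[0]=0,scc[1]=1,scc[2]=?,scc[3]=0,scc[4]=2,scc[5]=?,scc[6]=?,scc[7]=?)
step 5: low=(low[0]=0,low[1]=2,low[2]=3,low[3]=0,low[4]=5,low[5]=?,low[6]=4,low[7]=?); scc=(scc[0]=0,scc[1]=1,scc[2]=?,scc[3]=0,scc[4]=2,scc[5]=?,scc[6]=3,scc[7]=?)
step 6: low=(low[0]=0,low[1]=2,low[2]=3,low[3]=0,low[4]=5,low[5]=?,low[6]=4,low[7]=?); scc=(scc[0]=0,scc[1]=1,scc[2]=4,scc[3]=0,scc[4]=2,scc[5]=?,scc[6]=3,scc[7]=?)
step 7: low=(low[0]=0,low[1]=2,low[2]=3,low[3]=0,low[4]=5,low[5]=6,low[6]=4,low[7]=?); scc=(scc[0]=0,scc[1]=1,scc[2]=4,scc[3]=0,scc[4]=2,scc[5]=5,scc[6]=3,scc[7]=?)
step 8: low=(low[0]=0,low[1]=2,low[2]=3,low[3]=0,low[4]=5,low[5]=6,low[6]=4,low[7]=7); scc=(scc[0]=0,scc[1]=1,scc[2]=4,scc[3]=0,scc[4]=2,scc[5]=5,scc[6]=3,scc[7]=6)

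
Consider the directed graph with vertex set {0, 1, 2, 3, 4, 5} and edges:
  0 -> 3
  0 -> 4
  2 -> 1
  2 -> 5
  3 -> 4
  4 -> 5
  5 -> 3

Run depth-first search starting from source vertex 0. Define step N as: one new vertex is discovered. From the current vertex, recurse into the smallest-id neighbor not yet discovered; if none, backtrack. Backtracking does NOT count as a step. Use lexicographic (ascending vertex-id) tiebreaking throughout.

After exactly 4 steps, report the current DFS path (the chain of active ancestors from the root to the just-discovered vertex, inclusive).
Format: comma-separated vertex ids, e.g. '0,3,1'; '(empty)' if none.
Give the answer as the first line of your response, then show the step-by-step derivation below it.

0,3,4,5

step 1: discover 0; path=0; order=0
step 2: discover 3; path=0>3; order=0,3
step 3: discover 4; path=0>3>4; order=0,3,4
step 4: discover 5; path=0>3>4>5; order=0,3,4,5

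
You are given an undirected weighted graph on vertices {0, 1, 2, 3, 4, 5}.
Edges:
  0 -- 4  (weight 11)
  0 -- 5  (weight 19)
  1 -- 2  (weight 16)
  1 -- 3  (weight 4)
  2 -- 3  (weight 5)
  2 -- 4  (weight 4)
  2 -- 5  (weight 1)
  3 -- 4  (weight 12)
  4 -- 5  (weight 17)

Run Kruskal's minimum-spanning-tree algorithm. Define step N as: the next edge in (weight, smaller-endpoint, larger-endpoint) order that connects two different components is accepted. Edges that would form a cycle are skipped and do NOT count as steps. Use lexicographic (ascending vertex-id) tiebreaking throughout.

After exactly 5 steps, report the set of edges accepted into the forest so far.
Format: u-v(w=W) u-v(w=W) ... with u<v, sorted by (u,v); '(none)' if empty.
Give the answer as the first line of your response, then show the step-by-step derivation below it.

0-4(w=11) 1-3(w=4) 2-3(w=5) 2-4(w=4) 2-5(w=1)

step 1: add edge 2-5 (w=1); MST = {2-5(w=1)}
step 2: add edge 1-3 (w=4); MST = {1-3(w=4) 2-5(w=1)}
step 3: add edge 2-4 (w=4); MST = {1-3(w=4) 2-4(w=4) 2-5(w=1)}
step 4: add edge 2-3 (w=5); MST = {1-3(w=4) 2-3(w=5) 2-4(w=4) 2-5(w=1)}
step 5: add edge 0-4 (w=11); MST = {0-4(w=11) 1-3(w=4) 2-3(w=5) 2-4(w=4) 2-5(w=1)}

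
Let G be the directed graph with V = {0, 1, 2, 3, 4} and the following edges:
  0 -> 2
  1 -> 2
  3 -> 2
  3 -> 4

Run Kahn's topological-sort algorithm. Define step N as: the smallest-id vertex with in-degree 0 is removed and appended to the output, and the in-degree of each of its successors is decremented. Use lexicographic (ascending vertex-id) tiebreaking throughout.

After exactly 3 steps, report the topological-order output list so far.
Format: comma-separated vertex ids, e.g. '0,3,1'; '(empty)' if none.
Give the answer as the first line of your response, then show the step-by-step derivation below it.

0,1,3

step 1: output 0; order=[0]; indeg=(0,0,2,0,1)
step 2: output 1; order=[0,1]; indeg=(0,0,1,0,1)
step 3: output 3; order=[0,1,3]; indeg=(0,0,0,0,0)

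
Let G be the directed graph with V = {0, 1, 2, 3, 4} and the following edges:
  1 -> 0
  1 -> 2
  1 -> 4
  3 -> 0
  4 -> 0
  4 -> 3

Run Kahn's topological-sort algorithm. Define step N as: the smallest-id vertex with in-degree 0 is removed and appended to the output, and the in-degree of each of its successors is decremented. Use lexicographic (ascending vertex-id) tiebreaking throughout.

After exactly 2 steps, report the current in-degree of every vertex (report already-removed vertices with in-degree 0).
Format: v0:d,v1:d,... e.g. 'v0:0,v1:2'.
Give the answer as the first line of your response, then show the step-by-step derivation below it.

v0:2,v1:0,v2:0,v3:1,v4:0

step 1: output 1; order=[1]; indeg=(2,0,0,1,0)
step 2: output 2; order=[1,2]; indeg=(2,0,0,1,0)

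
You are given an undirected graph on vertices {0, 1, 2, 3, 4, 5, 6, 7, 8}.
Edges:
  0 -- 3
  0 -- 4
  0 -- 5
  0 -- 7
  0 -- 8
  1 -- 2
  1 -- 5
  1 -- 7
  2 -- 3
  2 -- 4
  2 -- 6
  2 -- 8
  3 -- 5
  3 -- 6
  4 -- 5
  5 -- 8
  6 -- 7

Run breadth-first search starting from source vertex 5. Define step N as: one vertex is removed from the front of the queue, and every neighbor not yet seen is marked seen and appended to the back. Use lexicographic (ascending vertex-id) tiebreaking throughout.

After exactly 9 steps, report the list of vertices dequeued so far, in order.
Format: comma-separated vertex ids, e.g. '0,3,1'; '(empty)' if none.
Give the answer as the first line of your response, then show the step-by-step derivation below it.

5,0,1,3,4,8,7,2,6

step 1: dequeue 5; queue=[0,1,3,4,8]; order=5
step 2: dequeue 0; queue=[1,3,4,8,7]; order=5,0
step 3: dequeue 1; queue=[3,4,8,7,2]; order=5,0,1
step 4: dequeue 3; queue=[4,8,7,2,6]; order=5,0,1,3
step 5: dequeue 4; queue=[8,7,2,6]; order=5,0,1,3,4
step 6: dequeue 8; queue=[7,2,6]; order=5,0,1,3,4,8
step 7: dequeue 7; queue=[2,6]; order=5,0,1,3,4,8,7
step 8: dequeue 2; queue=[6]; order=5,0,1,3,4,8,7,2
step 9: dequeue 6; queue=[(empty)]; order=5,0,1,3,4,8,7,2,6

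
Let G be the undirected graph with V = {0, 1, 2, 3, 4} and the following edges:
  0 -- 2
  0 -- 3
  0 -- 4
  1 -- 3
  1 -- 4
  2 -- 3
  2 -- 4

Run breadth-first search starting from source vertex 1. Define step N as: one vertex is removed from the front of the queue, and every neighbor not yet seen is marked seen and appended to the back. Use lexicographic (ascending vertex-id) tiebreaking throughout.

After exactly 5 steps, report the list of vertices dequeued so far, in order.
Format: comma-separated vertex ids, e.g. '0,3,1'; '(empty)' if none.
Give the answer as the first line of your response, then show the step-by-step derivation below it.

1,3,4,0,2

step 1: dequeue 1; queue=[3,4]; order=1
step 2: dequeue 3; queue=[4,0,2]; order=1,3
step 3: dequeue 4; queue=[0,2]; order=1,3,4
step 4: dequeue 0; queue=[2]; order=1,3,4,0
step 5: dequeue 2; queue=[(empty)]; order=1,3,4,0,2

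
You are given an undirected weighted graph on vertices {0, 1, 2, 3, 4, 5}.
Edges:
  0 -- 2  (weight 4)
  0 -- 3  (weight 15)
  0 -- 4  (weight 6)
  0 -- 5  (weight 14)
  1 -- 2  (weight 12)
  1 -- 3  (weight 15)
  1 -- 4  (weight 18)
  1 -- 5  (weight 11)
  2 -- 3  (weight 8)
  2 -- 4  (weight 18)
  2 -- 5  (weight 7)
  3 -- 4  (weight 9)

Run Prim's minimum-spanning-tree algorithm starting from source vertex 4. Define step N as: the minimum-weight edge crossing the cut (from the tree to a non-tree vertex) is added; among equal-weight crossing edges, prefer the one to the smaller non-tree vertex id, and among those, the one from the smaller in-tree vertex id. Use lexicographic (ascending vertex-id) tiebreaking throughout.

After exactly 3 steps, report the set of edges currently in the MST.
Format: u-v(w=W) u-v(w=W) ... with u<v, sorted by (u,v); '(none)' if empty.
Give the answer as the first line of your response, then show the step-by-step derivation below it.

0-2(w=4) 0-4(w=6) 2-5(w=7)

step 1: add edge 0-4 (w=6); MST = {0-4(w=6)}
step 2: add edge 0-2 (w=4); MST = {0-2(w=4) 0-4(w=6)}
step 3: add edge 2-5 (w=7); MST = {0-2(w=4) 0-4(w=6) 2-5(w=7)}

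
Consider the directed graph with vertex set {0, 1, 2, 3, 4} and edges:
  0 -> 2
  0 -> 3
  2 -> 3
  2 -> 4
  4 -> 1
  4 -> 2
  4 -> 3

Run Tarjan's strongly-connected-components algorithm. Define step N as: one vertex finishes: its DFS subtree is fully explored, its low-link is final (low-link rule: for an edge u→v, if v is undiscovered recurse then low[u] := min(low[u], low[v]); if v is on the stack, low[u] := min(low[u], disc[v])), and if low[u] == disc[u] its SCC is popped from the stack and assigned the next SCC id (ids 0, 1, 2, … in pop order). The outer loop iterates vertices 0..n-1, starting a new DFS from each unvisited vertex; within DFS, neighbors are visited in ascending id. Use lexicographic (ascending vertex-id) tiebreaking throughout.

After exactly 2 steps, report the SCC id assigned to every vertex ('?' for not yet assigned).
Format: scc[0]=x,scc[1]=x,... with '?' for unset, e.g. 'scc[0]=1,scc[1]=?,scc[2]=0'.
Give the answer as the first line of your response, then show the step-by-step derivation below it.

scc[0]=?,scc[1]=1,scc[2]=?,scc[3]=0,scc[4]=?

step 1: low=(low[0]=0,low[1]=?,low[2]=1,low[3]=2,low[4]=?); scc=(scc[0]=?,scc[1]=?,scc[2]=?,scc[3]=0,scc[4]=?)
step 2: low=(low[0]=0,low[1]=4,low[2]=1,low[3]=2,low[4]=3); scc=(scc[0]=?,scc[1]=1,scc[2]=?,scc[3]=0,scc[4]=?)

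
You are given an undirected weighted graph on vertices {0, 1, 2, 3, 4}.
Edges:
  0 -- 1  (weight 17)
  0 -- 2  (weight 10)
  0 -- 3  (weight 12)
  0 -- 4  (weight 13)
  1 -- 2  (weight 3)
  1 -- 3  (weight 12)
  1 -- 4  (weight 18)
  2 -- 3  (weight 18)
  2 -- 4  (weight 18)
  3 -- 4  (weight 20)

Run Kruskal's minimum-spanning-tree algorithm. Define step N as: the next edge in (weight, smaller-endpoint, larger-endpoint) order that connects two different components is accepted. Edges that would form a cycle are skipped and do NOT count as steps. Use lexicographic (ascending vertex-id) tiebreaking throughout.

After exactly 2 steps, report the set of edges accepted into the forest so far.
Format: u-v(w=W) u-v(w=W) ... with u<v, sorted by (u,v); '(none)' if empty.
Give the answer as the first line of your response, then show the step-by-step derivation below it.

0-2(w=10) 1-2(w=3)

step 1: add edge 1-2 (w=3); MST = {1-2(w=3)}
step 2: add edge 0-2 (w=10); MST = {0-2(w=10) 1-2(w=3)}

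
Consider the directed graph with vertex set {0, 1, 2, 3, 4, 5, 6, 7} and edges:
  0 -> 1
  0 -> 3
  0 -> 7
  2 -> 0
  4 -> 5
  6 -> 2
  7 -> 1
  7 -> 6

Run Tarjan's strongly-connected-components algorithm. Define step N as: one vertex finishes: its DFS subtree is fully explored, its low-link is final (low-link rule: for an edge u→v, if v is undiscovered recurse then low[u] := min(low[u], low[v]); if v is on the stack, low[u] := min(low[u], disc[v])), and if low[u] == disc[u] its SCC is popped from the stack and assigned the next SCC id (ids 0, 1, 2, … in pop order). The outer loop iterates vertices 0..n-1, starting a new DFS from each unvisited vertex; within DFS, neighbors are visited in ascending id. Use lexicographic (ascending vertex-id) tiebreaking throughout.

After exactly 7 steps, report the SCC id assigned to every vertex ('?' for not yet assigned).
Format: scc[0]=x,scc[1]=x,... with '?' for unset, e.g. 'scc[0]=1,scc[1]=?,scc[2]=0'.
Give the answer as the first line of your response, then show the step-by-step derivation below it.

scc[0]=2,scc[1]=0,scc[2]=2,scc[3]=1,scc[4]=?,scc[5]=3,scc[6]=2,scc[7]=2

step 1: low=(low[0]=0,low[1]=1,low[2]=?,low[3]=?,low[4]=?,low[5]=?,low[6]=?,low[7]=?); scc=(scc[0]=?,scc[1]=0,scc[2]=?,scc[3]=?,scc[4]=?,scc[5]=?,scc[6]=?,scc[7]=?)
step 2: low=(low[0]=0,low[1]=1,low[2]=?,low[3]=2,low[4]=?,low[5]=?,low[6]=?,low[7]=?); scc=(scc[0]=?,scc[1]=0,scc[2]=?,scc[3]=1,scc[4]=?,scc[5]=?,scc[6]=?,scc[7]=?)
step 3: low=(low[0]=0,low[1]=1,low[2]=0,low[3]=2,low[4]=?,low[5]=?,low[6]=4,low[7]=3); scc=(scc[0]=?,scc[1]=0,scc[2]=?,scc[3]=1,scc[4]=?,scc[5]=?,scc[6]=?,scc[7]=?)
step 4: low=(low[0]=0,low[1]=1,low[2]=0,low[3]=2,low[4]=?,low[5]=?,low[6]=0,low[7]=3); scc=(scc[0]=?,scc[1]=0,scc[2]=?,scc[3]=1,scc[4]=?,scc[5]=?,scc[6]=?,scc[7]=?)
step 5: low=(low[0]=0,low[1]=1,low[2]=0,low[3]=2,low[4]=?,low[5]=?,low[6]=0,low[7]=0); scc=(scc[0]=?,scc[1]=0,scc[2]=?,scc[3]=1,scc[4]=?,scc[5]=?,scc[6]=?,scc[7]=?)
step 6: low=(low[0]=0,low[1]=1,low[2]=0,low[3]=2,low[4]=?,low[5]=?,low[6]=0,low[7]=0); scc=(scc[0]=2,scc[1]=0,scc[2]=2,scc[3]=1,scc[4]=?,scc[5]=?,scc[6]=2,scc[7]=2)
step 7: low=(low[0]=0,low[1]=1,low[2]=0,low[3]=2,low[4]=6,low[5]=7,low[6]=0,low[7]=0); scc=(scc[0]=2,scc[1]=0,scc[2]=2,scc[3]=1,scc[4]=?,scc[5]=3,scc[6]=2,scc[7]=2)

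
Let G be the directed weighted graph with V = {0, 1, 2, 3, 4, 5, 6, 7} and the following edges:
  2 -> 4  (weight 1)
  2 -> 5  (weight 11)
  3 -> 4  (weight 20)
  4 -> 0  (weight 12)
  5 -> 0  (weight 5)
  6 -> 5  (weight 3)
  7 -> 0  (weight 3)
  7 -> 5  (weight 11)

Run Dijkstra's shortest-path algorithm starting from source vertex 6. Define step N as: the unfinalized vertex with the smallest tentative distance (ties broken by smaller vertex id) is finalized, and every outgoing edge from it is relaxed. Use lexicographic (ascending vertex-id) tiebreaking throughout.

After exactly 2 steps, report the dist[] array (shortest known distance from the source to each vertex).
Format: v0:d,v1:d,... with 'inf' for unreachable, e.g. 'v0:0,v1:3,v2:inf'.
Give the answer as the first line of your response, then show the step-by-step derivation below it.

v0:8,v1:inf,v2:inf,v3:inf,v4:inf,v5:3,v6:0,v7:inf

step 1: dist = v0:inf,v1:inf,v2:inf,v3:inf,v4:inf,v5:3,v6:0,v7:inf
step 2: dist = v0:8,v1:inf,v2:inf,v3:inf,v4:inf,v5:3,v6:0,v7:inf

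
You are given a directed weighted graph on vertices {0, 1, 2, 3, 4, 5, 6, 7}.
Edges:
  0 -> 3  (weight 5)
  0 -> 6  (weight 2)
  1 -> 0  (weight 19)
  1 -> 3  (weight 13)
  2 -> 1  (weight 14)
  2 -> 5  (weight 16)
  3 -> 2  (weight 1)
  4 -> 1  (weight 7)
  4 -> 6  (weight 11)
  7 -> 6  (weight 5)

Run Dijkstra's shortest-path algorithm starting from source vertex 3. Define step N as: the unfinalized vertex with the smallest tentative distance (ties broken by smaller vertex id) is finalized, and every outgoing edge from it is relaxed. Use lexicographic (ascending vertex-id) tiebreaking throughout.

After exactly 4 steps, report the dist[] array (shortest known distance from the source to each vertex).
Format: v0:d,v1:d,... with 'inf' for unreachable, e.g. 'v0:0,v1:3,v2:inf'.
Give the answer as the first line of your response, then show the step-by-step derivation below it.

v0:34,v1:15,v2:1,v3:0,v4:inf,v5:17,v6:inf,v7:inf

step 1: dist = v0:inf,v1:inf,v2:1,v3:0,v4:inf,v5:inf,v6:inf,v7:inf
step 2: dist = v0:inf,v1:15,v2:1,v3:0,v4:inf,v5:17,v6:inf,v7:inf
step 3: dist = v0:34,v1:15,v2:1,v3:0,v4:inf,v5:17,v6:inf,v7:inf
step 4: dist = v0:34,v1:15,v2:1,v3:0,v4:inf,v5:17,v6:inf,v7:inf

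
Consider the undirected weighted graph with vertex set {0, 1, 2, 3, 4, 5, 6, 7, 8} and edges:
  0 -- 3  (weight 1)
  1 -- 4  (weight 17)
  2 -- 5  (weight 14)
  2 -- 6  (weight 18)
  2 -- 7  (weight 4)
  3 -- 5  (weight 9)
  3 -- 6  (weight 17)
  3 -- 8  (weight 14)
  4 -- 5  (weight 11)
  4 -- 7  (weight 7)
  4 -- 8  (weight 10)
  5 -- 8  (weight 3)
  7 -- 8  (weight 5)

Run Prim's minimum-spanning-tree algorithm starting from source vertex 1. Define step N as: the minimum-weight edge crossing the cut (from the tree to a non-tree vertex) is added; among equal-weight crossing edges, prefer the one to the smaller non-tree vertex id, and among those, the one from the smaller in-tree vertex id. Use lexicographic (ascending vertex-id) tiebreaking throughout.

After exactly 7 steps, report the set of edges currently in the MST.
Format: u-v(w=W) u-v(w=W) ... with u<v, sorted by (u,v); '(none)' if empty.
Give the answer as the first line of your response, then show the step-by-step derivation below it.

0-3(w=1) 1-4(w=17) 2-7(w=4) 3-5(w=9) 4-7(w=7) 5-8(w=3) 7-8(w=5)

step 1: add edge 1-4 (w=17); MST = {1-4(w=17)}
step 2: add edge 4-7 (w=7); MST = {1-4(w=17) 4-7(w=7)}
step 3: add edge 2-7 (w=4); MST = {1-4(w=17) 2-7(w=4) 4-7(w=7)}
step 4: add edge 7-8 (w=5); MST = {1-4(w=17) 2-7(w=4) 4-7(w=7) 7-8(w=5)}
step 5: add edge 5-8 (w=3); MST = {1-4(w=17) 2-7(w=4) 4-7(w=7) 5-8(w=3) 7-8(w=5)}
step 6: add edge 3-5 (w=9); MST = {1-4(w=17) 2-7(w=4) 3-5(w=9) 4-7(w=7) 5-8(w=3) 7-8(w=5)}
step 7: add edge 0-3 (w=1); MST = {0-3(w=1) 1-4(w=17) 2-7(w=4) 3-5(w=9) 4-7(w=7) 5-8(w=3) 7-8(w=5)}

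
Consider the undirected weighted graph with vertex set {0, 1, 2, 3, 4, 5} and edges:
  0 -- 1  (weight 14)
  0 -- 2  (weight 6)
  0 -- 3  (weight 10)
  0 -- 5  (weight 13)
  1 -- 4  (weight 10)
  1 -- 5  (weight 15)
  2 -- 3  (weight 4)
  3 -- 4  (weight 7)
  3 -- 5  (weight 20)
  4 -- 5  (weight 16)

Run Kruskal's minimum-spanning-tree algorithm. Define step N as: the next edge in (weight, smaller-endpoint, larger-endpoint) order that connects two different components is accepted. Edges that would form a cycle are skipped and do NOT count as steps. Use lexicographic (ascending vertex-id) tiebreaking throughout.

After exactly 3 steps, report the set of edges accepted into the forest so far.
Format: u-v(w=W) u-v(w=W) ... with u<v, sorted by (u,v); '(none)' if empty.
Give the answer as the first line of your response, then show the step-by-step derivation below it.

0-2(w=6) 2-3(w=4) 3-4(w=7)

step 1: add edge 2-3 (w=4); MST = {2-3(w=4)}
step 2: add edge 0-2 (w=6); MST = {0-2(w=6) 2-3(w=4)}
step 3: add edge 3-4 (w=7); MST = {0-2(w=6) 2-3(w=4) 3-4(w=7)}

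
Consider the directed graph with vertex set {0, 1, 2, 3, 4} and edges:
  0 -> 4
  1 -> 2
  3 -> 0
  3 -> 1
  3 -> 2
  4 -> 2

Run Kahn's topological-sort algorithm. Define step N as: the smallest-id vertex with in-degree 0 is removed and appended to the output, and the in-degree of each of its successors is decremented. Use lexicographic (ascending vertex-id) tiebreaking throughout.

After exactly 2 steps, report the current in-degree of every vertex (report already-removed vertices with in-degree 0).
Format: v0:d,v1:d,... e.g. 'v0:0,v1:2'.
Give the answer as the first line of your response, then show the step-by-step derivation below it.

v0:0,v1:0,v2:2,v3:0,v4:0

step 1: output 3; order=[3]; indeg=(0,0,2,0,1)
step 2: output 0; order=[3,0]; indeg=(0,0,2,0,0)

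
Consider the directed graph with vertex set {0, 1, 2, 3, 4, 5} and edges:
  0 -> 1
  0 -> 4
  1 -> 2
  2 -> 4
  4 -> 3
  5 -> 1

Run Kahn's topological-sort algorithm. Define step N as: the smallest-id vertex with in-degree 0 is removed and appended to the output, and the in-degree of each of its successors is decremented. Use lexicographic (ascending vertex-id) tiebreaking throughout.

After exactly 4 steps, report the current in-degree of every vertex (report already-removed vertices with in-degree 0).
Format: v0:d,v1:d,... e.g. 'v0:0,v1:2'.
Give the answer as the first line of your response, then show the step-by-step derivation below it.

v0:0,v1:0,v2:0,v3:1,v4:0,v5:0

step 1: output 0; order=[0]; indeg=(0,1,1,1,1,0)
step 2: output 5; order=[0,5]; indeg=(0,0,1,1,1,0)
step 3: output 1; order=[0,5,1]; indeg=(0,0,0,1,1,0)
step 4: output 2; order=[0,5,1,2]; indeg=(0,0,0,1,0,0)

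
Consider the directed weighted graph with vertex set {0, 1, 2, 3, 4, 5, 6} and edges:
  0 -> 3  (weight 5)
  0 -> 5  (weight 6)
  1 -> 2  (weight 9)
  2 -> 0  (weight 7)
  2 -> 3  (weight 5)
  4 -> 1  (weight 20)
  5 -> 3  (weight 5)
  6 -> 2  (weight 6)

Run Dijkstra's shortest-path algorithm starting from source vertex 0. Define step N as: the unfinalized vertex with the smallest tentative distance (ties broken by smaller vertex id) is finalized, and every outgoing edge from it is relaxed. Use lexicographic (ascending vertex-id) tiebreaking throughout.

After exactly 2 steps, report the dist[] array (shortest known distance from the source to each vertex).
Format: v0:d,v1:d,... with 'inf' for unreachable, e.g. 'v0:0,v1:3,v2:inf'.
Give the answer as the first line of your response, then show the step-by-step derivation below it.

v0:0,v1:inf,v2:inf,v3:5,v4:inf,v5:6,v6:inf

step 1: dist = v0:0,v1:inf,v2:inf,v3:5,v4:inf,v5:6,v6:inf
step 2: dist = v0:0,v1:inf,v2:inf,v3:5,v4:inf,v5:6,v6:inf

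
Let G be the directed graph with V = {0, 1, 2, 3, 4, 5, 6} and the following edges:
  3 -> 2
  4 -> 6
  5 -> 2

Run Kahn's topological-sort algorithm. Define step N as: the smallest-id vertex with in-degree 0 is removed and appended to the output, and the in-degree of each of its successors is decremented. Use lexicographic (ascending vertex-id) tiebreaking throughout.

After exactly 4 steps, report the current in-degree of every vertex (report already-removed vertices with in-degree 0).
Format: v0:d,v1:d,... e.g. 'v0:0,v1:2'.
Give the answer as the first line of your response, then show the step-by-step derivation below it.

v0:0,v1:0,v2:1,v3:0,v4:0,v5:0,v6:0

step 1: output 0; order=[0]; indeg=(0,0,2,0,0,0,1)
step 2: output 1; order=[0,1]; indeg=(0,0,2,0,0,0,1)
step 3: output 3; order=[0,1,3]; indeg=(0,0,1,0,0,0,1)
step 4: output 4; order=[0,1,3,4]; indeg=(0,0,1,0,0,0,0)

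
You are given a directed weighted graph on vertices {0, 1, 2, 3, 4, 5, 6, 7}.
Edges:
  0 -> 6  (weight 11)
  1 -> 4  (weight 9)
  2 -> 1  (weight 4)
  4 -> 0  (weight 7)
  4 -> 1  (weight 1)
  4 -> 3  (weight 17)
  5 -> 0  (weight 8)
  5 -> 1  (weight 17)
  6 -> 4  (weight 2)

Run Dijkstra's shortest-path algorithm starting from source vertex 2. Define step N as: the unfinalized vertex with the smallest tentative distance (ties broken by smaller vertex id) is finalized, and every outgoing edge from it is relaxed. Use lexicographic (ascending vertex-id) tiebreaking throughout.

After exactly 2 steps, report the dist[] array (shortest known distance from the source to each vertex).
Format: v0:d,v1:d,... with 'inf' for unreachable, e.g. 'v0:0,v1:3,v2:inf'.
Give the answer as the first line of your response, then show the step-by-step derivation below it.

v0:inf,v1:4,v2:0,v3:inf,v4:13,v5:inf,v6:inf,v7:inf

step 1: dist = v0:inf,v1:4,v2:0,v3:inf,v4:inf,v5:inf,v6:inf,v7:inf
step 2: dist = v0:inf,v1:4,v2:0,v3:inf,v4:13,v5:inf,v6:inf,v7:inf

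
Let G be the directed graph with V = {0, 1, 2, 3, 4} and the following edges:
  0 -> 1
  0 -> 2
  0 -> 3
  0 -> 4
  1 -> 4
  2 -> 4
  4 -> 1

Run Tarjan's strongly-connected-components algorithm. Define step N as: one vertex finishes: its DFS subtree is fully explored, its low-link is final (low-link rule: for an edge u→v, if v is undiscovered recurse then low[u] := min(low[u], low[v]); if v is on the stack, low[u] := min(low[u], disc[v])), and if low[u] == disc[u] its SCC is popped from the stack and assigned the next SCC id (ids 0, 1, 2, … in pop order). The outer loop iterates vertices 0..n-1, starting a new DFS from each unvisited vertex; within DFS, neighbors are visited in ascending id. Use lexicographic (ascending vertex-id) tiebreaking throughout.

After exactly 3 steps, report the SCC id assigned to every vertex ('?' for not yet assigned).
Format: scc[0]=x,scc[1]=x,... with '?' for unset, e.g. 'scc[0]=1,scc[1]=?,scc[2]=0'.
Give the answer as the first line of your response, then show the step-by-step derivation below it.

scc[0]=?,scc[1]=0,scc[2]=1,scc[3]=?,scc[4]=0

step 1: low=(low[0]=0,low[1]=1,low[2]=?,low[3]=?,low[4]=1); scc=(scc[0]=?,scc[1]=?,scc[2]=?,scc[3]=?,scc[4]=?)
step 2: low=(low[0]=0,low[1]=1,low[2]=?,low[3]=?,low[4]=1); scc=(scc[0]=?,scc[1]=0,scc[2]=?,scc[3]=?,scc[4]=0)
step 3: low=(low[0]=0,low[1]=1,low[2]=3,low[3]=?,low[4]=1); scc=(scc[0]=?,scc[1]=0,scc[2]=1,scc[3]=?,scc[4]=0)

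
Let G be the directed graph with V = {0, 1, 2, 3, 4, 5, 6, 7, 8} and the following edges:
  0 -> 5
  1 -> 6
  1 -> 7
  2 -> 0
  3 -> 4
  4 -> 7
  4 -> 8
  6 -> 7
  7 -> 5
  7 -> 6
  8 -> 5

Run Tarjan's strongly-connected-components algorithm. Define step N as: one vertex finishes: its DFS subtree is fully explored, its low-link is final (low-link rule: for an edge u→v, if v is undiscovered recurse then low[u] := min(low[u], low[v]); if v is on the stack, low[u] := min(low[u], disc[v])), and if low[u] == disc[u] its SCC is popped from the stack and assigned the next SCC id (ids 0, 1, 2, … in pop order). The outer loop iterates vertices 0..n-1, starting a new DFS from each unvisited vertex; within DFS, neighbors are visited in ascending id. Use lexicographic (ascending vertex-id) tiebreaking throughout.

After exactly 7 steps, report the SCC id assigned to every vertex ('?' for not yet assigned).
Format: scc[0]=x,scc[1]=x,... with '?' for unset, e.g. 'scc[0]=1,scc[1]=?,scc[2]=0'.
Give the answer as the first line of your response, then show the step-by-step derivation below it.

scc[0]=1,scc[1]=3,scc[2]=4,scc[3]=?,scc[4]=?,scc[5]=0,scc[6]=2,scc[7]=2,scc[8]=5

step 1: low=(low[0]=0,low[1]=?,low[2]=?,low[3]=?,low[4]=?,low[5]=1,low[6]=?,low[7]=?,low[8]=?); scc=(scc[0]=?,scc[1]=?,scc[2]=?,scc[3]=?,scc[4]=?,scc[5]=0,scc[6]=?,scc[7]=?,scc[8]=?)
step 2: low=(low[0]=0,low[1]=?,low[2]=?,low[3]=?,low[4]=?,low[5]=1,low[6]=?,low[7]=?,low[8]=?); scc=(scc[0]=1,scc[1]=?,scc[2]=?,scc[3]=?,scc[4]=?,scc[5]=0,scc[6]=?,scc[7]=?,scc[8]=?)
step 3: low=(low[0]=0,low[1]=2,low[2]=?,low[3]=?,low[4]=?,low[5]=1,low[6]=3,low[7]=3,low[8]=?); scc=(scc[0]=1,scc[1]=?,scc[2]=?,scc[3]=?,scc[4]=?,scc[5]=0,scc[6]=?,scc[7]=?,scc[8]=?)
step 4: low=(low[0]=0,low[1]=2,low[2]=?,low[3]=?,low[4]=?,low[5]=1,low[6]=3,low[7]=3,low[8]=?); scc=(scc[0]=1,scc[1]=?,scc[2]=?,scc[3]=?,scc[4]=?,scc[5]=0,scc[6]=2,scc[7]=2,scc[8]=?)
step 5: low=(low[0]=0,low[1]=2,low[2]=?,low[3]=?,low[4]=?,low[5]=1,low[6]=3,low[7]=3,low[8]=?); scc=(scc[0]=1,scc[1]=3,scc[2]=?,scc[3]=?,scc[4]=?,scc[5]=0,scc[6]=2,scc[7]=2,scc[8]=?)
step 6: low=(low[0]=0,low[1]=2,low[2]=5,low[3]=?,low[4]=?,low[5]=1,low[6]=3,low[7]=3,low[8]=?); scc=(scc[0]=1,scc[1]=3,scc[2]=4,scc[3]=?,scc[4]=?,scc[5]=0,scc[6]=2,scc[7]=2,scc[8]=?)
step 7: low=(low[0]=0,low[1]=2,low[2]=5,low[3]=6,low[4]=7,low[5]=1,low[6]=3,low[7]=3,low[8]=8); scc=(scc[0]=1,scc[1]=3,scc[2]=4,scc[3]=?,scc[4]=?,scc[5]=0,scc[6]=2,scc[7]=2,scc[8]=5)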